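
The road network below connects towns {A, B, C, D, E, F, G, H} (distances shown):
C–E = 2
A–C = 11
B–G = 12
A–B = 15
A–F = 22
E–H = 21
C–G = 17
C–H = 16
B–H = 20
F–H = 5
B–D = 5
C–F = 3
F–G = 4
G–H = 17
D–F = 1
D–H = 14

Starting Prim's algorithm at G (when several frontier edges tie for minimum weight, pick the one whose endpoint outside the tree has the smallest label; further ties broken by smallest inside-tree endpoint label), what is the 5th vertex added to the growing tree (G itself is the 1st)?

E

Grow the tree from G using Prim:
Step 1: cheapest edge leaving the tree is F–G (4); add F.
Step 2: cheapest edge leaving the tree is D–F (1); add D.
Step 3: cheapest edge leaving the tree is C–F (3); add C.
Step 4: cheapest edge leaving the tree is C–E (2); add E.
Step 5: cheapest edge leaving the tree is B–D (5); add B.
Step 6: cheapest edge leaving the tree is F–H (5); add H.
Step 7: cheapest edge leaving the tree is A–C (11); add A.
Vertex order: G, F, D, C, E, B, H, A. The 5th vertex is E.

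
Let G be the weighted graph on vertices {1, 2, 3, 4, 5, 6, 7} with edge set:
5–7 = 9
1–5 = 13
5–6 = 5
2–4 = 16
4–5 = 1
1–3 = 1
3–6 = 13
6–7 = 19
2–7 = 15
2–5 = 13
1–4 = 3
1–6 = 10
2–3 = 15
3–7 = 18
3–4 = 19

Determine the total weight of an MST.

32

Grow the tree from 4 using Prim:
Step 1: cheapest edge leaving the tree is 4–5 (1); add 5.
Step 2: cheapest edge leaving the tree is 1–4 (3); add 1.
Step 3: cheapest edge leaving the tree is 1–3 (1); add 3.
Step 4: cheapest edge leaving the tree is 5–6 (5); add 6.
Step 5: cheapest edge leaving the tree is 5–7 (9); add 7.
Step 6: cheapest edge leaving the tree is 2–5 (13); add 2.
MST edges: 4–5, 1–4, 1–3, 5–6, 5–7, 2–5; total weight 1+3+1+5+9+13 = 32.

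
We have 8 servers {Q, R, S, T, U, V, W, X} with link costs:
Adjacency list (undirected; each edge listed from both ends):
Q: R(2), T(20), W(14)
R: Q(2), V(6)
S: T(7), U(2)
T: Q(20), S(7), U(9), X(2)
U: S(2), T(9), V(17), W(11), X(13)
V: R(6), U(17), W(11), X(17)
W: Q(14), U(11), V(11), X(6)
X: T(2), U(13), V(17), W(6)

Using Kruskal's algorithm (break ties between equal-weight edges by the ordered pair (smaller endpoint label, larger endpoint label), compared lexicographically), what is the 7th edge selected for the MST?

Sort edges by weight, then run Kruskal:
Q—R (2): add — endpoints in different components.
S—U (2): add — endpoints in different components.
T—X (2): add — endpoints in different components.
R—V (6): add — endpoints in different components.
W—X (6): add — endpoints in different components.
S—T (7): add — endpoints in different components.
T—U (9): skip — U and T already connected.
U—W (11): skip — U and W already connected.
V—W (11): add — endpoints in different components.
The 7th edge added is V—W.

V-W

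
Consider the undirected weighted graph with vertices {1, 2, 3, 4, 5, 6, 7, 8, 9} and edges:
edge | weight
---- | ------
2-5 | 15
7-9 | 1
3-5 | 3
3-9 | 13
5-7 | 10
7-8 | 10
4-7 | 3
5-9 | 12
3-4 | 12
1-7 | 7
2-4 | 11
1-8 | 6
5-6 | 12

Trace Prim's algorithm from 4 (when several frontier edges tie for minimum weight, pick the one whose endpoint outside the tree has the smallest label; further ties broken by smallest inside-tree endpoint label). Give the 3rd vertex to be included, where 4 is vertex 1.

9

Prim's algorithm from 4:
Step 1: cheapest edge leaving the tree is 4-7 (3); add 7.
Step 2: cheapest edge leaving the tree is 7-9 (1); add 9.
Step 3: cheapest edge leaving the tree is 1-7 (7); add 1.
Step 4: cheapest edge leaving the tree is 1-8 (6); add 8.
Step 5: cheapest edge leaving the tree is 5-7 (10); add 5.
Step 6: cheapest edge leaving the tree is 3-5 (3); add 3.
Step 7: cheapest edge leaving the tree is 2-4 (11); add 2.
Step 8: cheapest edge leaving the tree is 5-6 (12); add 6.
Vertex order: 4, 7, 9, 1, 8, 5, 3, 2, 6. The 3rd vertex is 9.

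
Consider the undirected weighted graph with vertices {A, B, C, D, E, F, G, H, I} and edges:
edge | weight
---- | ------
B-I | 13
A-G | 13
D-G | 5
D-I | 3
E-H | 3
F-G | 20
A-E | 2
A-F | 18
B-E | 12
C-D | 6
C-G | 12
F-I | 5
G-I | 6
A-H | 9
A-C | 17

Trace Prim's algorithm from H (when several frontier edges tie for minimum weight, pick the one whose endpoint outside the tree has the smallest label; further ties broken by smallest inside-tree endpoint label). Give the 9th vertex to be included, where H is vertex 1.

Prim's algorithm from H:
Step 1: cheapest edge leaving the tree is E-H (3); add E.
Step 2: cheapest edge leaving the tree is A-E (2); add A.
Step 3: cheapest edge leaving the tree is B-E (12); add B.
Step 4: cheapest edge leaving the tree is A-G (13); add G.
Step 5: cheapest edge leaving the tree is D-G (5); add D.
Step 6: cheapest edge leaving the tree is D-I (3); add I.
Step 7: cheapest edge leaving the tree is F-I (5); add F.
Step 8: cheapest edge leaving the tree is C-D (6); add C.
Vertex order: H, E, A, B, G, D, I, F, C. The 9th vertex is C.

C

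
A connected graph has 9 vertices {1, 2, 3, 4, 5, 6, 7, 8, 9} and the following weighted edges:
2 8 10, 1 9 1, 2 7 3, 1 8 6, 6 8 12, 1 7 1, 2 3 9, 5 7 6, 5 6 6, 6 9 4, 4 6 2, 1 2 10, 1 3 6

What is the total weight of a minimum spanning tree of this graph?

Grow the tree from 4 using Prim:
Step 1: cheapest edge leaving the tree is 4 6 (2); add 6.
Step 2: cheapest edge leaving the tree is 6 9 (4); add 9.
Step 3: cheapest edge leaving the tree is 1 9 (1); add 1.
Step 4: cheapest edge leaving the tree is 1 7 (1); add 7.
Step 5: cheapest edge leaving the tree is 2 7 (3); add 2.
Step 6: cheapest edge leaving the tree is 1 3 (6); add 3.
Step 7: cheapest edge leaving the tree is 5 6 (6); add 5.
Step 8: cheapest edge leaving the tree is 1 8 (6); add 8.
MST edges: 4 6, 6 9, 1 9, 1 7, 2 7, 1 3, 5 6, 1 8; total weight 2+4+1+1+3+6+6+6 = 29.

29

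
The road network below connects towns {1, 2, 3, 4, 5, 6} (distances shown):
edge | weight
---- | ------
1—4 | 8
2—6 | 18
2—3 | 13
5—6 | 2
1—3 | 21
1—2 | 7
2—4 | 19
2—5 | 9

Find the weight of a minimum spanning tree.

Sort edges by weight, then run Kruskal:
5—6 (2): add — endpoints in different components.
1—2 (7): add — endpoints in different components.
1—4 (8): add — endpoints in different components.
2—5 (9): add — endpoints in different components.
2—3 (13): add — endpoints in different components.
MST edges: 5—6, 1—2, 1—4, 2—5, 2—3; total weight 2+7+8+9+13 = 39.

39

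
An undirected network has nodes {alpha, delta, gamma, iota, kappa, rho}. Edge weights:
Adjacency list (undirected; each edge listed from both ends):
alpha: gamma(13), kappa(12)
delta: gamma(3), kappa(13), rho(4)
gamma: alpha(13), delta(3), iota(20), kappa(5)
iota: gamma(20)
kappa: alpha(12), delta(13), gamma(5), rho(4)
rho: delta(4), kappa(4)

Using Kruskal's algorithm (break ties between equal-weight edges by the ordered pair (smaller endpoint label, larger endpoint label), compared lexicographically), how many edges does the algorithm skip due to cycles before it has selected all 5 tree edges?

3

Kruskal's algorithm — process edges by increasing weight (ties by edge label):
delta—gamma (3): add — endpoints in different components.
delta—rho (4): add — endpoints in different components.
kappa—rho (4): add — endpoints in different components.
gamma—kappa (5): skip — gamma and kappa already connected.
alpha—kappa (12): add — endpoints in different components.
alpha—gamma (13): skip — gamma and alpha already connected.
delta—kappa (13): skip — delta and kappa already connected.
gamma—iota (20): add — endpoints in different components.
Edges rejected before the tree was complete: 3.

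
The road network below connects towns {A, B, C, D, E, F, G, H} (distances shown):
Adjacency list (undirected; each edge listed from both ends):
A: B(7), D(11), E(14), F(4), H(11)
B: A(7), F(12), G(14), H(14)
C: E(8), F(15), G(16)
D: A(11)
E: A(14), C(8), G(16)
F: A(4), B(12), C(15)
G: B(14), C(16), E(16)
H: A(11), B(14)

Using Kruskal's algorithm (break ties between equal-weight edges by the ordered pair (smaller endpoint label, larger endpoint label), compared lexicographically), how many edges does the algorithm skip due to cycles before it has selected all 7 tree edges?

1

Kruskal: consider edges lightest-first.
A–F (4): add — endpoints in different components.
A–B (7): add — endpoints in different components.
C–E (8): add — endpoints in different components.
A–D (11): add — endpoints in different components.
A–H (11): add — endpoints in different components.
B–F (12): skip — B and F already connected.
A–E (14): add — endpoints in different components.
B–G (14): add — endpoints in different components.
Edges rejected before the tree was complete: 1.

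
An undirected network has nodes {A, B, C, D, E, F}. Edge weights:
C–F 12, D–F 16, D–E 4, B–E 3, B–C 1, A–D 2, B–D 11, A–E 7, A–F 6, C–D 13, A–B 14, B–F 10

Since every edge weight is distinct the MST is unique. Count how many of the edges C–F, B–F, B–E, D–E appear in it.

Kruskal: consider edges lightest-first.
B–C (1): add. Components now {A} {B,C} {D} {E} {F}
A–D (2): add. Components now {A,D} {B,C} {E} {F}
B–E (3): add. Components now {A,D} {B,C,E} {F}
D–E (4): add. Components now {A,B,C,D,E} {F}
A–F (6): add. Components now {A,B,C,D,E,F}
MST edge set: {B–C, A–D, B–E, D–E, A–F}.
Of the listed edges, {B–E, D–E} are in the MST → 2.

2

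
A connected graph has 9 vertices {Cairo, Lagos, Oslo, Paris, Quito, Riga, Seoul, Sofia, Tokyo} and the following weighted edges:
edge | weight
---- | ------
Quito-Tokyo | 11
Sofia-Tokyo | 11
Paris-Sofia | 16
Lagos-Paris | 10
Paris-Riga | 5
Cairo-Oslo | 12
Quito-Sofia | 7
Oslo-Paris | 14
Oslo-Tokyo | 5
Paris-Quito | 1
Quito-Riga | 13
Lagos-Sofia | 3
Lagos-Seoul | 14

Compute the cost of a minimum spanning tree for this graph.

Kruskal: consider edges lightest-first.
Paris-Quito (1): add — endpoints in different components.
Lagos-Sofia (3): add — endpoints in different components.
Oslo-Tokyo (5): add — endpoints in different components.
Paris-Riga (5): add — endpoints in different components.
Quito-Sofia (7): add — endpoints in different components.
Lagos-Paris (10): skip — Paris and Lagos already connected.
Quito-Tokyo (11): add — endpoints in different components.
Sofia-Tokyo (11): skip — Tokyo and Sofia already connected.
Cairo-Oslo (12): add — endpoints in different components.
Quito-Riga (13): skip — Quito and Riga already connected.
Lagos-Seoul (14): add — endpoints in different components.
MST edges: Paris-Quito, Lagos-Sofia, Oslo-Tokyo, Paris-Riga, Quito-Sofia, Quito-Tokyo, Cairo-Oslo, Lagos-Seoul; total weight 1+3+5+5+7+11+12+14 = 58.

58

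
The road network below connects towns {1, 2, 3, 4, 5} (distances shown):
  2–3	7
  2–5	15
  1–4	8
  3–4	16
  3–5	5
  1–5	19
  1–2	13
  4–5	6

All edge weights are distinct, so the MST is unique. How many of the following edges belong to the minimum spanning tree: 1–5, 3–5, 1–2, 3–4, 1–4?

Sort edges by weight, then run Kruskal:
3–5 (5): add. Components now {1} {2} {3,5} {4}
4–5 (6): add. Components now {1} {2} {3,4,5}
2–3 (7): add. Components now {1} {2,3,4,5}
1–4 (8): add. Components now {1,2,3,4,5}
MST edge set: {3–5, 4–5, 2–3, 1–4}.
Of the listed edges, {3–5, 1–4} are in the MST → 2.

2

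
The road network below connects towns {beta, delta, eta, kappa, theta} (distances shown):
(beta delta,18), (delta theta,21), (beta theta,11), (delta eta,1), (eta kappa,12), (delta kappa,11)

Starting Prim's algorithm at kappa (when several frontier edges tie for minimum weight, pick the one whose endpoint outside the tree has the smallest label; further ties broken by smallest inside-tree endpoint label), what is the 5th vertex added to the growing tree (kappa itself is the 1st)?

theta

Grow the tree from kappa using Prim:
Step 1: cheapest edge leaving the tree is delta kappa (11); add delta.
Step 2: cheapest edge leaving the tree is delta eta (1); add eta.
Step 3: cheapest edge leaving the tree is beta delta (18); add beta.
Step 4: cheapest edge leaving the tree is beta theta (11); add theta.
Vertex order: kappa, delta, eta, beta, theta. The 5th vertex is theta.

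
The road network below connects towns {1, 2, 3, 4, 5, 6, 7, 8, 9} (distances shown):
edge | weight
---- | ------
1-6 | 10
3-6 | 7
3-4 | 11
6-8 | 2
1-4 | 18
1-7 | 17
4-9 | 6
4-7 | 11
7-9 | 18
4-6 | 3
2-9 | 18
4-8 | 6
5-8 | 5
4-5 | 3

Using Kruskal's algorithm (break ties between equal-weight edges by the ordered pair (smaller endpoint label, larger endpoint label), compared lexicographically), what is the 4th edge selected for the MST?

Sort edges by weight, then run Kruskal:
6-8 (2): add — endpoints in different components.
4-5 (3): add — endpoints in different components.
4-6 (3): add — endpoints in different components.
5-8 (5): skip — 5 and 8 already connected.
4-8 (6): skip — 4 and 8 already connected.
4-9 (6): add — endpoints in different components.
3-6 (7): add — endpoints in different components.
1-6 (10): add — endpoints in different components.
3-4 (11): skip — 3 and 4 already connected.
4-7 (11): add — endpoints in different components.
1-7 (17): skip — 1 and 7 already connected.
1-4 (18): skip — 1 and 4 already connected.
2-9 (18): add — endpoints in different components.
The 4th edge added is 4-9.

4-9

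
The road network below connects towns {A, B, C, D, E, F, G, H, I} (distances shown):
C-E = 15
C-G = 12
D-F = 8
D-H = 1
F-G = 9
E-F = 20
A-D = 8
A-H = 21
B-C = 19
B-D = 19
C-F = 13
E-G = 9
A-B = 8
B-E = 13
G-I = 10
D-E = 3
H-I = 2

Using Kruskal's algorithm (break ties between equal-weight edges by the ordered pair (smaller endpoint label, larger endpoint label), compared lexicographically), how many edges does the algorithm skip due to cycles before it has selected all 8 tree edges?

Sort edges by weight, then run Kruskal:
D-H (1): add — endpoints in different components.
H-I (2): add — endpoints in different components.
D-E (3): add — endpoints in different components.
A-B (8): add — endpoints in different components.
A-D (8): add — endpoints in different components.
D-F (8): add — endpoints in different components.
E-G (9): add — endpoints in different components.
F-G (9): skip — F and G already connected.
G-I (10): skip — G and I already connected.
C-G (12): add — endpoints in different components.
Edges rejected before the tree was complete: 2.

2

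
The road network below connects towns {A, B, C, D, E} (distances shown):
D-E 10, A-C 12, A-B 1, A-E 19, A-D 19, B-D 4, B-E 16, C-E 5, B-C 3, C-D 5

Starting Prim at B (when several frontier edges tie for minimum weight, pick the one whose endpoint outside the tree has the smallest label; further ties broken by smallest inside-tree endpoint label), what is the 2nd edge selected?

Prim, starting at B.
Step 1: cheapest edge leaving the tree is A-B (1); add A.
Step 2: cheapest edge leaving the tree is B-C (3); add C.
Step 3: cheapest edge leaving the tree is B-D (4); add D.
Step 4: cheapest edge leaving the tree is C-E (5); add E.
The 2nd edge added is B-C.

B-C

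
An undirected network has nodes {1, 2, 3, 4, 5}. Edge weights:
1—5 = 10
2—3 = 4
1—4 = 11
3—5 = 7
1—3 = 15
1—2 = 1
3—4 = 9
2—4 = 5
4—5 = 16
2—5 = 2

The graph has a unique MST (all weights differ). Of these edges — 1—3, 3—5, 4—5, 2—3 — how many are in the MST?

1

Sort edges by weight, then run Kruskal:
1—2 (1): add — endpoints in different components.
2—5 (2): add — endpoints in different components.
2—3 (4): add — endpoints in different components.
2—4 (5): add — endpoints in different components.
MST edge set: {1—2, 2—5, 2—3, 2—4}.
Of the listed edges, {2—3} are in the MST → 1.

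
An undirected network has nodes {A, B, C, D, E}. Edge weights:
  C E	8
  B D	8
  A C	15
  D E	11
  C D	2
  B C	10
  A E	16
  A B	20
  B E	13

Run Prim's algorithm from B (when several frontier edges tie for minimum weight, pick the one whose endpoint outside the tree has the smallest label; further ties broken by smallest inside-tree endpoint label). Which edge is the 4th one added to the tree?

A-C

Grow the tree from B using Prim:
Step 1: frontier [B D 8, B C 10, B E 13, A B 20] → take B D (8); add D.
Step 2: frontier [B C 10, B E 13, A B 20, C D 2, D E 11] → take C D (2); add C.
Step 3: frontier [B E 13, A B 20, C E 8, A C 15, D E 11] → take C E (8); add E.
Step 4: frontier [A B 20, A C 15, A E 16] → take A C (15); add A.
The 4th edge added is A C.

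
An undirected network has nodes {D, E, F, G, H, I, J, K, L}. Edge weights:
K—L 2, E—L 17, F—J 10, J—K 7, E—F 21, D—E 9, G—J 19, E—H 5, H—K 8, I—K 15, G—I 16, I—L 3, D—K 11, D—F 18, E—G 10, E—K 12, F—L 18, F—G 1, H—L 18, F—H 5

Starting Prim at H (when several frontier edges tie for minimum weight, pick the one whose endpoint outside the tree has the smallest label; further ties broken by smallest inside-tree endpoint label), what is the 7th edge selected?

Prim's algorithm from H:
Step 1: cheapest edge leaving the tree is E—H (5); add E.
Step 2: cheapest edge leaving the tree is F—H (5); add F.
Step 3: cheapest edge leaving the tree is F—G (1); add G.
Step 4: cheapest edge leaving the tree is H—K (8); add K.
Step 5: cheapest edge leaving the tree is K—L (2); add L.
Step 6: cheapest edge leaving the tree is I—L (3); add I.
Step 7: cheapest edge leaving the tree is J—K (7); add J.
Step 8: cheapest edge leaving the tree is D—E (9); add D.
The 7th edge added is J—K.

J-K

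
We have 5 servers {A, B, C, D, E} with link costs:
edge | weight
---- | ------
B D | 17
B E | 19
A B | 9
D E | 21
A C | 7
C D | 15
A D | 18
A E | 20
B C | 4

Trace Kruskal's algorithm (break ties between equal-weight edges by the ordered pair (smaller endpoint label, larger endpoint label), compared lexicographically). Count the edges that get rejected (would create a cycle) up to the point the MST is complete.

3

Kruskal's algorithm — process edges by increasing weight (ties by edge label):
B C (4): add — endpoints in different components.
A C (7): add — endpoints in different components.
A B (9): skip — A and B already connected.
C D (15): add — endpoints in different components.
B D (17): skip — B and D already connected.
A D (18): skip — A and D already connected.
B E (19): add — endpoints in different components.
Edges rejected before the tree was complete: 3.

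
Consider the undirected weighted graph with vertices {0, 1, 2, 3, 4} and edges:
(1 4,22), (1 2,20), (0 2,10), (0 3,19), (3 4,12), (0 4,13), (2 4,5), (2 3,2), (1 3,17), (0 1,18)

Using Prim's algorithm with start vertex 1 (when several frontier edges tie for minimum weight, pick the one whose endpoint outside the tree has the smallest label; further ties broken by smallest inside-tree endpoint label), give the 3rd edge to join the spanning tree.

2-4

Grow the tree from 1 using Prim:
Step 1: frontier [1 3 17, 0 1 18, 1 2 20, 1 4 22] → take 1 3 (17); add 3.
Step 2: frontier [0 1 18, 1 2 20, 1 4 22, 2 3 2, 3 4 12, 0 3 19] → take 2 3 (2); add 2.
Step 3: frontier [0 1 18, 1 4 22, 2 4 5, 0 2 10, 3 4 12, 0 3 19] → take 2 4 (5); add 4.
Step 4: frontier [0 1 18, 0 2 10, 0 3 19, 0 4 13] → take 0 2 (10); add 0.
The 3rd edge added is 2 4.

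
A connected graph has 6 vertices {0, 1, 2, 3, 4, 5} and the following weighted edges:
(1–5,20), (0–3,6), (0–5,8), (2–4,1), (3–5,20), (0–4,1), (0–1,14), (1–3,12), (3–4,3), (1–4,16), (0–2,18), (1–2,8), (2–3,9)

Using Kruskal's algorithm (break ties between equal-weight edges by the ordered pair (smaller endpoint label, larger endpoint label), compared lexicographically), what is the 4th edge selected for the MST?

0-5

Sort edges by weight, then run Kruskal:
0–4 (1): add — endpoints in different components.
2–4 (1): add — endpoints in different components.
3–4 (3): add — endpoints in different components.
0–3 (6): skip — 0 and 3 already connected.
0–5 (8): add — endpoints in different components.
1–2 (8): add — endpoints in different components.
The 4th edge added is 0–5.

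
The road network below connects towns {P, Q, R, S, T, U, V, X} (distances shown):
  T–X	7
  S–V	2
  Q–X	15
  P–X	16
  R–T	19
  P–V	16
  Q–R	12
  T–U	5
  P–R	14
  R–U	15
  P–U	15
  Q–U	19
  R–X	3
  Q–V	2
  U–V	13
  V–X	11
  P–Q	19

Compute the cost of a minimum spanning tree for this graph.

44

Kruskal: consider edges lightest-first.
Q–V (2): add — endpoints in different components.
S–V (2): add — endpoints in different components.
R–X (3): add — endpoints in different components.
T–U (5): add — endpoints in different components.
T–X (7): add — endpoints in different components.
V–X (11): add — endpoints in different components.
Q–R (12): skip — Q and R already connected.
U–V (13): skip — V and U already connected.
P–R (14): add — endpoints in different components.
MST edges: Q–V, S–V, R–X, T–U, T–X, V–X, P–R; total weight 2+2+3+5+7+11+14 = 44.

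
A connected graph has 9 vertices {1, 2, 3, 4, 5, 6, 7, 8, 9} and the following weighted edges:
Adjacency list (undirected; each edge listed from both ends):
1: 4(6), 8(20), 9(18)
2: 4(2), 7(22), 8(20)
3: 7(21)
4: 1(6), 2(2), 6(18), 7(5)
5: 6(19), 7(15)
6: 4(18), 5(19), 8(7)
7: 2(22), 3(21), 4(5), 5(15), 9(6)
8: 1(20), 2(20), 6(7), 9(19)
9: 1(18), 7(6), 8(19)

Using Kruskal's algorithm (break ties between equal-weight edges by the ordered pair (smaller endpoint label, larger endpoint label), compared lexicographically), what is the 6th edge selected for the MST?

5-7

Kruskal: consider edges lightest-first.
2 4 (2): add — endpoints in different components.
4 7 (5): add — endpoints in different components.
1 4 (6): add — endpoints in different components.
7 9 (6): add — endpoints in different components.
6 8 (7): add — endpoints in different components.
5 7 (15): add — endpoints in different components.
1 9 (18): skip — 1 and 9 already connected.
4 6 (18): add — endpoints in different components.
5 6 (19): skip — 5 and 6 already connected.
8 9 (19): skip — 8 and 9 already connected.
1 8 (20): skip — 1 and 8 already connected.
2 8 (20): skip — 2 and 8 already connected.
3 7 (21): add — endpoints in different components.
The 6th edge added is 5 7.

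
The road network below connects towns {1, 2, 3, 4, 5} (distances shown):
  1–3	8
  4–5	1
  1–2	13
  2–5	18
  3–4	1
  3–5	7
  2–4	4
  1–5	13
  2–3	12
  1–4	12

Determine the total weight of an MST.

14

Prim, starting at 5.
Step 1: cheapest edge leaving the tree is 4–5 (1); add 4.
Step 2: cheapest edge leaving the tree is 3–4 (1); add 3.
Step 3: cheapest edge leaving the tree is 2–4 (4); add 2.
Step 4: cheapest edge leaving the tree is 1–3 (8); add 1.
MST edges: 4–5, 3–4, 2–4, 1–3; total weight 1+1+4+8 = 14.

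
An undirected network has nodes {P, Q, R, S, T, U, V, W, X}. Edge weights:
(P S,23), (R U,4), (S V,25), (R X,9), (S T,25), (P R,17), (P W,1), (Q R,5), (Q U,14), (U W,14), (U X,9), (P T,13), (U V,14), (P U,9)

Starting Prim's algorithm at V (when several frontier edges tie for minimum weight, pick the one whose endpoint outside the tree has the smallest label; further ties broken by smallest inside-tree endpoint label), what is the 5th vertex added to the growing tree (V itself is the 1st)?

Grow the tree from V using Prim:
Step 1: cheapest edge leaving the tree is U V (14); add U.
Step 2: cheapest edge leaving the tree is R U (4); add R.
Step 3: cheapest edge leaving the tree is Q R (5); add Q.
Step 4: cheapest edge leaving the tree is P U (9); add P.
Step 5: cheapest edge leaving the tree is P W (1); add W.
Step 6: cheapest edge leaving the tree is R X (9); add X.
Step 7: cheapest edge leaving the tree is P T (13); add T.
Step 8: cheapest edge leaving the tree is P S (23); add S.
Vertex order: V, U, R, Q, P, W, X, T, S. The 5th vertex is P.

P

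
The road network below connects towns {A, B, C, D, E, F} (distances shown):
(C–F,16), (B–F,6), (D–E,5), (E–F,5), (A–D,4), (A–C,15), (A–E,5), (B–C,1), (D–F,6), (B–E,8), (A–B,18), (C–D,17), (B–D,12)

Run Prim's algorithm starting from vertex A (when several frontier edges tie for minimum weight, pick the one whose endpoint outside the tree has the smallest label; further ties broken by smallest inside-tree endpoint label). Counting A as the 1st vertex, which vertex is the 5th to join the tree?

Prim, starting at A.
Step 1: frontier [A–D 4, A–E 5, A–C 15, A–B 18] → take A–D (4); add D.
Step 2: frontier [A–E 5, A–C 15, A–B 18, D–E 5, D–F 6, B–D 12, C–D 17] → take A–E (5); add E.
Step 3: frontier [A–C 15, A–B 18, D–F 6, B–D 12, C–D 17, E–F 5, B–E 8] → take E–F (5); add F.
Step 4: frontier [A–C 15, A–B 18, B–D 12, C–D 17, B–E 8, B–F 6, C–F 16] → take B–F (6); add B.
Step 5: frontier [A–C 15, B–C 1, C–D 17, C–F 16] → take B–C (1); add C.
Vertex order: A, D, E, F, B, C. The 5th vertex is B.

B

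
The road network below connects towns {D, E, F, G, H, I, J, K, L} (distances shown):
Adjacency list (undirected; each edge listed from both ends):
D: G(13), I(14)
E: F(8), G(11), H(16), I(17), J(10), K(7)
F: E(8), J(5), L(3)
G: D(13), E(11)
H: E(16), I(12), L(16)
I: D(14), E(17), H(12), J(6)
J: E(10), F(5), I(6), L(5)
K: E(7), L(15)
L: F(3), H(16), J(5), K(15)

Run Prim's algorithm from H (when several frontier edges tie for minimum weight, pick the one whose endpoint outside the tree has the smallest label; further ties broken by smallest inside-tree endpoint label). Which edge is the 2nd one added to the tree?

I-J

Grow the tree from H using Prim:
Step 1: cheapest edge leaving the tree is H I (12); add I.
Step 2: cheapest edge leaving the tree is I J (6); add J.
Step 3: cheapest edge leaving the tree is F J (5); add F.
Step 4: cheapest edge leaving the tree is F L (3); add L.
Step 5: cheapest edge leaving the tree is E F (8); add E.
Step 6: cheapest edge leaving the tree is E K (7); add K.
Step 7: cheapest edge leaving the tree is E G (11); add G.
Step 8: cheapest edge leaving the tree is D G (13); add D.
The 2nd edge added is I J.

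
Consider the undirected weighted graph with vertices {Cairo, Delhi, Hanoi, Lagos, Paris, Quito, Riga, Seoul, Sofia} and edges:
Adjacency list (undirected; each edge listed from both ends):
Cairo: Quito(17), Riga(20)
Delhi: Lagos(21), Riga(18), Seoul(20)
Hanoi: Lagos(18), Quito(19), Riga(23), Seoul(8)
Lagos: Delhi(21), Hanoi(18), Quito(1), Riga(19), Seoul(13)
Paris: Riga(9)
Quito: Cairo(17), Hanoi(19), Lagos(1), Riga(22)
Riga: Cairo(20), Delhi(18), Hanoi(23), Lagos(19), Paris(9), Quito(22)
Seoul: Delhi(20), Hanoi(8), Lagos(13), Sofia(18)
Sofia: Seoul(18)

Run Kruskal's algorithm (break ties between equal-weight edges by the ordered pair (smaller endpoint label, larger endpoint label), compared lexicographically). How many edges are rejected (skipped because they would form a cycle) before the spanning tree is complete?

2

Kruskal's algorithm — process edges by increasing weight (ties by edge label):
Lagos-Quito (1): add — endpoints in different components.
Hanoi-Seoul (8): add — endpoints in different components.
Paris-Riga (9): add — endpoints in different components.
Lagos-Seoul (13): add — endpoints in different components.
Cairo-Quito (17): add — endpoints in different components.
Delhi-Riga (18): add — endpoints in different components.
Hanoi-Lagos (18): skip — Hanoi and Lagos already connected.
Seoul-Sofia (18): add — endpoints in different components.
Hanoi-Quito (19): skip — Hanoi and Quito already connected.
Lagos-Riga (19): add — endpoints in different components.
Edges rejected before the tree was complete: 2.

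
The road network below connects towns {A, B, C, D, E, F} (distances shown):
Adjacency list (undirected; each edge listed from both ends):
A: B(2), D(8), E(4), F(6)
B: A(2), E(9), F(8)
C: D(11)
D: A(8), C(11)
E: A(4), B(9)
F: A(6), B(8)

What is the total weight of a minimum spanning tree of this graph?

31

Sort edges by weight, then run Kruskal:
A–B (2): add — endpoints in different components.
A–E (4): add — endpoints in different components.
A–F (6): add — endpoints in different components.
A–D (8): add — endpoints in different components.
B–F (8): skip — B and F already connected.
B–E (9): skip — B and E already connected.
C–D (11): add — endpoints in different components.
MST edges: A–B, A–E, A–F, A–D, C–D; total weight 2+4+6+8+11 = 31.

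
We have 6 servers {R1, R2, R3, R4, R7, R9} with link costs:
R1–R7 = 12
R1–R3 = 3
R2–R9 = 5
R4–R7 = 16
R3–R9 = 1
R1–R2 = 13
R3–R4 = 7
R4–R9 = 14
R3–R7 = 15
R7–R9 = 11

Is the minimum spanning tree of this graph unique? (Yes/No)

Sort edges by weight, then run Kruskal:
R3–R9 (1): add. Components now {R3,R9} {R7} {R4} {R2} {R1}
R1–R3 (3): add. Components now {R1,R3,R9} {R7} {R4} {R2}
R2–R9 (5): add. Components now {R1,R2,R3,R9} {R7} {R4}
R3–R4 (7): add. Components now {R1,R2,R3,R4,R9} {R7}
R7–R9 (11): add. Components now {R1,R2,R3,R4,R7,R9}
Every non-tree edge has weight strictly greater than the heaviest edge on the tree path between its endpoints, so the MST is unique.

Yes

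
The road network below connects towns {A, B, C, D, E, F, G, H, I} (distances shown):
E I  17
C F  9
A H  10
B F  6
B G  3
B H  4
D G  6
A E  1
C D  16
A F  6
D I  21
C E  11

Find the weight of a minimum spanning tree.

Sort edges by weight, then run Kruskal:
A E (1): add — endpoints in different components.
B G (3): add — endpoints in different components.
B H (4): add — endpoints in different components.
A F (6): add — endpoints in different components.
B F (6): add — endpoints in different components.
D G (6): add — endpoints in different components.
C F (9): add — endpoints in different components.
A H (10): skip — A and H already connected.
C E (11): skip — C and E already connected.
C D (16): skip — C and D already connected.
E I (17): add — endpoints in different components.
MST edges: A E, B G, B H, A F, B F, D G, C F, E I; total weight 1+3+4+6+6+6+9+17 = 52.

52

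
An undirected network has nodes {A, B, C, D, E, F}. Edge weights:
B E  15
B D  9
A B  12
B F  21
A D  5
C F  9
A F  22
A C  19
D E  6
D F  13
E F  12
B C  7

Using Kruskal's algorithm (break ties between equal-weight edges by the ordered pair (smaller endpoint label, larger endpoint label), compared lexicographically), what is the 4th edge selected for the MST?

B-D

Kruskal's algorithm — process edges by increasing weight (ties by edge label):
A D (5): add. Components now {A,D} {B} {C} {E} {F}
D E (6): add. Components now {A,D,E} {B} {C} {F}
B C (7): add. Components now {A,D,E} {B,C} {F}
B D (9): add. Components now {A,B,C,D,E} {F}
C F (9): add. Components now {A,B,C,D,E,F}
The 4th edge added is B D.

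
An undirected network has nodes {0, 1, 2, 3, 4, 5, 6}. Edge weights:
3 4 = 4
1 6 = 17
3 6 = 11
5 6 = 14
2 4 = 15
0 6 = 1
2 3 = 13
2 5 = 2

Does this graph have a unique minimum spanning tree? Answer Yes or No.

Yes

Kruskal: consider edges lightest-first.
0 6 (1): add — endpoints in different components.
2 5 (2): add — endpoints in different components.
3 4 (4): add — endpoints in different components.
3 6 (11): add — endpoints in different components.
2 3 (13): add — endpoints in different components.
5 6 (14): skip — 5 and 6 already connected.
2 4 (15): skip — 2 and 4 already connected.
1 6 (17): add — endpoints in different components.
Every non-tree edge has weight strictly greater than the heaviest edge on the tree path between its endpoints, so the MST is unique.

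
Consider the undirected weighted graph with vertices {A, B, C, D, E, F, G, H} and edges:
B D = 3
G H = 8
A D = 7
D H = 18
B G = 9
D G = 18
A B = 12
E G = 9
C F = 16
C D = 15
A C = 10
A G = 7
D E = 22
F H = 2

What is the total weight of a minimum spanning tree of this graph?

Prim's algorithm from A:
Step 1: frontier [A D 7, A G 7, A C 10, A B 12] → take A D (7); add D.
Step 2: frontier [A G 7, A C 10, A B 12, B D 3, C D 15, D G 18, D H 18, D E 22] → take B D (3); add B.
Step 3: frontier [A G 7, A C 10, B G 9, C D 15, D G 18, D H 18, D E 22] → take A G (7); add G.
Step 4: frontier [A C 10, C D 15, D H 18, D E 22, G H 8, E G 9] → take G H (8); add H.
Step 5: frontier [A C 10, C D 15, D E 22, E G 9, F H 2] → take F H (2); add F.
Step 6: frontier [A C 10, C D 15, D E 22, C F 16, E G 9] → take E G (9); add E.
Step 7: frontier [A C 10, C D 15, C F 16] → take A C (10); add C.
MST edges: A D, B D, A G, G H, F H, E G, A C; total weight 7+3+7+8+2+9+10 = 46.

46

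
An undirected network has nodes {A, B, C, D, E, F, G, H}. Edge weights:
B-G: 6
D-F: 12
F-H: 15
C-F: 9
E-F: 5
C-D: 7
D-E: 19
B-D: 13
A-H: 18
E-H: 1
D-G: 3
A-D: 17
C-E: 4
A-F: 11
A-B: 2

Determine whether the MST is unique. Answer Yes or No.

Sort edges by weight, then run Kruskal:
E-H (1): add — endpoints in different components.
A-B (2): add — endpoints in different components.
D-G (3): add — endpoints in different components.
C-E (4): add — endpoints in different components.
E-F (5): add — endpoints in different components.
B-G (6): add — endpoints in different components.
C-D (7): add — endpoints in different components.
Every non-tree edge has weight strictly greater than the heaviest edge on the tree path between its endpoints, so the MST is unique.

Yes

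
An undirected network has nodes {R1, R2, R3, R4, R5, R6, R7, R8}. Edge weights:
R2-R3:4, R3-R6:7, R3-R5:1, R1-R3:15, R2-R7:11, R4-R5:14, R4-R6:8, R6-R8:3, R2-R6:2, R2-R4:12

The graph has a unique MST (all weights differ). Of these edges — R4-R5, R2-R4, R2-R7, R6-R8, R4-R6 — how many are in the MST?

3

Kruskal: consider edges lightest-first.
R3-R5 (1): add — endpoints in different components.
R2-R6 (2): add — endpoints in different components.
R6-R8 (3): add — endpoints in different components.
R2-R3 (4): add — endpoints in different components.
R3-R6 (7): skip — R3 and R6 already connected.
R4-R6 (8): add — endpoints in different components.
R2-R7 (11): add — endpoints in different components.
R2-R4 (12): skip — R2 and R4 already connected.
R4-R5 (14): skip — R5 and R4 already connected.
R1-R3 (15): add — endpoints in different components.
MST edge set: {R3-R5, R2-R6, R6-R8, R2-R3, R4-R6, R2-R7, R1-R3}.
Of the listed edges, {R2-R7, R6-R8, R4-R6} are in the MST → 3.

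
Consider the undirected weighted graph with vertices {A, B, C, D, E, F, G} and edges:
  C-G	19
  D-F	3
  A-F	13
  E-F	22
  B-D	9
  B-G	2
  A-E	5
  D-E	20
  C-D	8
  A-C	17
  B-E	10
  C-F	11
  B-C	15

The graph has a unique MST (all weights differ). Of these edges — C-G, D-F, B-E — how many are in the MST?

2

Kruskal's algorithm — process edges by increasing weight (ties by edge label):
B-G (2): add. Components now {A} {B,G} {C} {D} {E} {F}
D-F (3): add. Components now {A} {B,G} {C} {D,F} {E}
A-E (5): add. Components now {A,E} {B,G} {C} {D,F}
C-D (8): add. Components now {A,E} {B,G} {C,D,F}
B-D (9): add. Components now {A,E} {B,C,D,F,G}
B-E (10): add. Components now {A,B,C,D,E,F,G}
MST edge set: {B-G, D-F, A-E, C-D, B-D, B-E}.
Of the listed edges, {D-F, B-E} are in the MST → 2.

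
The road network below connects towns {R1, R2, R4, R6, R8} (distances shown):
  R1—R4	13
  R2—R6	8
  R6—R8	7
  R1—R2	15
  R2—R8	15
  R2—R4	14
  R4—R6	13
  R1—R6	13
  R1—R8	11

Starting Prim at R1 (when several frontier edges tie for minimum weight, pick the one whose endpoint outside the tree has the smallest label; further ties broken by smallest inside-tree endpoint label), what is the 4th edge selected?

Prim, starting at R1.
Step 1: frontier [R1—R8 11, R1—R4 13, R1—R6 13, R1—R2 15] → take R1—R8 (11); add R8.
Step 2: frontier [R1—R4 13, R1—R6 13, R1—R2 15, R6—R8 7, R2—R8 15] → take R6—R8 (7); add R6.
Step 3: frontier [R1—R4 13, R1—R2 15, R2—R6 8, R4—R6 13, R2—R8 15] → take R2—R6 (8); add R2.
Step 4: frontier [R1—R4 13, R2—R4 14, R4—R6 13] → take R1—R4 (13); add R4.
The 4th edge added is R1—R4.

R1-R4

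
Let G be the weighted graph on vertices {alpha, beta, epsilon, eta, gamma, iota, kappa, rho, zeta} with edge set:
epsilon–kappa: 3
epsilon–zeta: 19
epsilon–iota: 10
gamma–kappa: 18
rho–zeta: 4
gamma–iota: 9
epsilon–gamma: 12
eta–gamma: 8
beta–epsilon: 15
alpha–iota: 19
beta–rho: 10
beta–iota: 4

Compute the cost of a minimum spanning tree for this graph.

67

Grow the tree from rho using Prim:
Step 1: frontier [rho–zeta 4, beta–rho 10] → take rho–zeta (4); add zeta.
Step 2: frontier [beta–rho 10, epsilon–zeta 19] → take beta–rho (10); add beta.
Step 3: frontier [beta–iota 4, beta–epsilon 15, epsilon–zeta 19] → take beta–iota (4); add iota.
Step 4: frontier [beta–epsilon 15, gamma–iota 9, epsilon–iota 10, alpha–iota 19, epsilon–zeta 19] → take gamma–iota (9); add gamma.
Step 5: frontier [beta–epsilon 15, eta–gamma 8, epsilon–gamma 12, gamma–kappa 18, epsilon–iota 10, alpha–iota 19, epsilon–zeta 19] → take eta–gamma (8); add eta.
Step 6: frontier [beta–epsilon 15, epsilon–gamma 12, gamma–kappa 18, epsilon–iota 10, alpha–iota 19, epsilon–zeta 19] → take epsilon–iota (10); add epsilon.
Step 7: frontier [epsilon–kappa 3, gamma–kappa 18, alpha–iota 19] → take epsilon–kappa (3); add kappa.
Step 8: frontier [alpha–iota 19] → take alpha–iota (19); add alpha.
MST edges: rho–zeta, beta–rho, beta–iota, gamma–iota, eta–gamma, epsilon–iota, epsilon–kappa, alpha–iota; total weight 4+10+4+9+8+10+3+19 = 67.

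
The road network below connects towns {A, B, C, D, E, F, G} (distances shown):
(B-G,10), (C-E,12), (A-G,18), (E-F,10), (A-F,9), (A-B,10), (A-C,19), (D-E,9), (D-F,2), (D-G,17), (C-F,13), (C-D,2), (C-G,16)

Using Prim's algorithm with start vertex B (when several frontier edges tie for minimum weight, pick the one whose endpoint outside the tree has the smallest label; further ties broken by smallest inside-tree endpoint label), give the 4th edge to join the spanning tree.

C-D

Prim's algorithm from B:
Step 1: frontier [A-B 10, B-G 10] → take A-B (10); add A.
Step 2: frontier [A-F 9, A-G 18, A-C 19, B-G 10] → take A-F (9); add F.
Step 3: frontier [A-G 18, A-C 19, B-G 10, D-F 2, E-F 10, C-F 13] → take D-F (2); add D.
Step 4: frontier [A-G 18, A-C 19, B-G 10, C-D 2, D-E 9, D-G 17, E-F 10, C-F 13] → take C-D (2); add C.
Step 5: frontier [A-G 18, B-G 10, C-E 12, C-G 16, D-E 9, D-G 17, E-F 10] → take D-E (9); add E.
Step 6: frontier [A-G 18, B-G 10, C-G 16, D-G 17] → take B-G (10); add G.
The 4th edge added is C-D.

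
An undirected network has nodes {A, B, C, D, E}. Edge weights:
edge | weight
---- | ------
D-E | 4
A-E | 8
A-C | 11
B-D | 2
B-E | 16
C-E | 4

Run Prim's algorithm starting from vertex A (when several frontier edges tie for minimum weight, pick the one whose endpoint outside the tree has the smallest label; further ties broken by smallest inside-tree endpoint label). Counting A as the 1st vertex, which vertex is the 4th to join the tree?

D

Prim's algorithm from A:
Step 1: cheapest edge leaving the tree is A-E (8); add E.
Step 2: cheapest edge leaving the tree is C-E (4); add C.
Step 3: cheapest edge leaving the tree is D-E (4); add D.
Step 4: cheapest edge leaving the tree is B-D (2); add B.
Vertex order: A, E, C, D, B. The 4th vertex is D.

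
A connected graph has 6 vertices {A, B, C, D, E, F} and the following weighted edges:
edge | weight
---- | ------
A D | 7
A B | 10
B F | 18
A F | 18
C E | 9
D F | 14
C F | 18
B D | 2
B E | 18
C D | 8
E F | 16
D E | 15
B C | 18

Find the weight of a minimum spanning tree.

40

Sort edges by weight, then run Kruskal:
B D (2): add. Components now {A} {B,D} {C} {E} {F}
A D (7): add. Components now {A,B,D} {C} {E} {F}
C D (8): add. Components now {A,B,C,D} {E} {F}
C E (9): add. Components now {A,B,C,D,E} {F}
A B (10): skip — A and B already connected.
D F (14): add. Components now {A,B,C,D,E,F}
MST edges: B D, A D, C D, C E, D F; total weight 2+7+8+9+14 = 40.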